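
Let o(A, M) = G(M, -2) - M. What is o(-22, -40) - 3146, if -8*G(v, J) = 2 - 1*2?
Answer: -3106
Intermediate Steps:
G(v, J) = 0 (G(v, J) = -(2 - 1*2)/8 = -(2 - 2)/8 = -⅛*0 = 0)
o(A, M) = -M (o(A, M) = 0 - M = -M)
o(-22, -40) - 3146 = -1*(-40) - 3146 = 40 - 3146 = -3106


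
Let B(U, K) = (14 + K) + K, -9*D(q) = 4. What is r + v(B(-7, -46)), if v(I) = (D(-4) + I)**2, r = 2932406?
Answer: 238023322/81 ≈ 2.9386e+6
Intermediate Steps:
D(q) = -4/9 (D(q) = -1/9*4 = -4/9)
B(U, K) = 14 + 2*K
v(I) = (-4/9 + I)**2
r + v(B(-7, -46)) = 2932406 + (-4 + 9*(14 + 2*(-46)))**2/81 = 2932406 + (-4 + 9*(14 - 92))**2/81 = 2932406 + (-4 + 9*(-78))**2/81 = 2932406 + (-4 - 702)**2/81 = 2932406 + (1/81)*(-706)**2 = 2932406 + (1/81)*498436 = 2932406 + 498436/81 = 238023322/81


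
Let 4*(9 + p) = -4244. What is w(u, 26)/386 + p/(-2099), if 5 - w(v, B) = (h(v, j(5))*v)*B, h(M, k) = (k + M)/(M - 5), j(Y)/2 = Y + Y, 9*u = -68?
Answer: 15079171/823987638 ≈ 0.018300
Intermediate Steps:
u = -68/9 (u = (1/9)*(-68) = -68/9 ≈ -7.5556)
j(Y) = 4*Y (j(Y) = 2*(Y + Y) = 2*(2*Y) = 4*Y)
p = -1070 (p = -9 + (1/4)*(-4244) = -9 - 1061 = -1070)
h(M, k) = (M + k)/(-5 + M)
w(v, B) = 5 - B*v*(20 + v)/(-5 + v) (w(v, B) = 5 - ((v + 4*5)/(-5 + v))*v*B = 5 - ((v + 20)/(-5 + v))*v*B = 5 - ((20 + v)/(-5 + v))*v*B = 5 - v*(20 + v)/(-5 + v)*B = 5 - B*v*(20 + v)/(-5 + v))
w(u, 26)/386 + p/(-2099) = ((-25 + 5*(-68/9) - 1*26*(-68/9)*(20 - 68/9))/(-5 - 68/9))/386 - 1070/(-2099) = ((-25 - 340/9 - 1*26*(-68/9)*112/9)/(-113/9))*(1/386) - 1070*(-1/2099) = -9*(-25 - 340/9 + 198016/81)/113*(1/386) + 1070/2099 = -9/113*192931/81*(1/386) + 1070/2099 = -192931/1017*1/386 + 1070/2099 = -192931/392562 + 1070/2099 = 15079171/823987638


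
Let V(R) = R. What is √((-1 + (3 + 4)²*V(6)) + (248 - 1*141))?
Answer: 20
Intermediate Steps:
√((-1 + (3 + 4)²*V(6)) + (248 - 1*141)) = √((-1 + (3 + 4)²*6) + (248 - 1*141)) = √((-1 + 7²*6) + (248 - 141)) = √((-1 + 49*6) + 107) = √((-1 + 294) + 107) = √(293 + 107) = √400 = 20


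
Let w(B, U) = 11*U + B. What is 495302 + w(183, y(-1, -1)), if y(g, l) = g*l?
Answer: 495496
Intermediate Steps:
w(B, U) = B + 11*U
495302 + w(183, y(-1, -1)) = 495302 + (183 + 11*(-1*(-1))) = 495302 + (183 + 11*1) = 495302 + (183 + 11) = 495302 + 194 = 495496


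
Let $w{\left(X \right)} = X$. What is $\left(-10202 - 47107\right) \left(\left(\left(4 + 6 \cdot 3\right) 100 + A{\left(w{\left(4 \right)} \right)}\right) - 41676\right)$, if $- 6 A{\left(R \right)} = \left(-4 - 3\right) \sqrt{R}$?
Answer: $2262196363$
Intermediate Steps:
$A{\left(R \right)} = \frac{7 \sqrt{R}}{6}$ ($A{\left(R \right)} = - \frac{\left(-4 - 3\right) \sqrt{R}}{6} = - \frac{\left(-7\right) \sqrt{R}}{6} = \frac{7 \sqrt{R}}{6}$)
$\left(-10202 - 47107\right) \left(\left(\left(4 + 6 \cdot 3\right) 100 + A{\left(w{\left(4 \right)} \right)}\right) - 41676\right) = \left(-10202 - 47107\right) \left(\left(\left(4 + 6 \cdot 3\right) 100 + \frac{7 \sqrt{4}}{6}\right) - 41676\right) = - 57309 \left(\left(\left(4 + 18\right) 100 + \frac{7}{6} \cdot 2\right) - 41676\right) = - 57309 \left(\left(22 \cdot 100 + \frac{7}{3}\right) - 41676\right) = - 57309 \left(\left(2200 + \frac{7}{3}\right) - 41676\right) = - 57309 \left(\frac{6607}{3} - 41676\right) = \left(-57309\right) \left(- \frac{118421}{3}\right) = 2262196363$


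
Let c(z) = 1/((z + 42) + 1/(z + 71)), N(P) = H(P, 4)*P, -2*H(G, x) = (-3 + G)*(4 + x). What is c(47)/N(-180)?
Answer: -59/691937640 ≈ -8.5268e-8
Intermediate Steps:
H(G, x) = -(-3 + G)*(4 + x)/2
N(P) = P*(12 - 4*P) (N(P) = (6 - 2*P + (3/2)*4 - ½*P*4)*P = (6 - 2*P + 6 - 2*P)*P = (12 - 4*P)*P = P*(12 - 4*P))
c(z) = 1/(42 + z + 1/(71 + z)) (c(z) = 1/((42 + z) + 1/(71 + z)) = 1/(42 + z + 1/(71 + z)))
c(47)/N(-180) = ((71 + 47)/(2983 + 47² + 113*47))/((4*(-180)*(3 - 1*(-180)))) = (118/(2983 + 2209 + 5311))/((4*(-180)*(3 + 180))) = (118/10503)/((4*(-180)*183)) = ((1/10503)*118)/(-131760) = (118/10503)*(-1/131760) = -59/691937640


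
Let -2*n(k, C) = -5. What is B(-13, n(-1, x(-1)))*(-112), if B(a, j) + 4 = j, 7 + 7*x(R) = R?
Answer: 168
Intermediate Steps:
x(R) = -1 + R/7
n(k, C) = 5/2 (n(k, C) = -½*(-5) = 5/2)
B(a, j) = -4 + j
B(-13, n(-1, x(-1)))*(-112) = (-4 + 5/2)*(-112) = -3/2*(-112) = 168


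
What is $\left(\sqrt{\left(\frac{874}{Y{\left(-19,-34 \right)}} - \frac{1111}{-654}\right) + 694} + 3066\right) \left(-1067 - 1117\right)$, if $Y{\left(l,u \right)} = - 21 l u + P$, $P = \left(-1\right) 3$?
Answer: $-6696144 - \frac{1092 \sqrt{676312152551122}}{493007} \approx -6.7537 \cdot 10^{6}$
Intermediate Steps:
$P = -3$
$Y{\left(l,u \right)} = -3 - 21 l u$ ($Y{\left(l,u \right)} = - 21 l u - 3 = -3 - 21 l u$)
$\left(\sqrt{\left(\frac{874}{Y{\left(-19,-34 \right)}} - \frac{1111}{-654}\right) + 694} + 3066\right) \left(-1067 - 1117\right) = \left(\sqrt{\left(\frac{874}{-3 - \left(-399\right) \left(-34\right)} - \frac{1111}{-654}\right) + 694} + 3066\right) \left(-1067 - 1117\right) = \left(\sqrt{\left(\frac{874}{-3 - 13566} - - \frac{1111}{654}\right) + 694} + 3066\right) \left(-2184\right) = \left(\sqrt{\left(\frac{874}{-13569} + \frac{1111}{654}\right) + 694} + 3066\right) \left(-2184\right) = \left(\sqrt{\left(874 \left(- \frac{1}{13569}\right) + \frac{1111}{654}\right) + 694} + 3066\right) \left(-2184\right) = \left(\sqrt{\left(- \frac{874}{13569} + \frac{1111}{654}\right) + 694} + 3066\right) \left(-2184\right) = \left(\sqrt{\frac{1611507}{986014} + 694} + 3066\right) \left(-2184\right) = \left(\sqrt{\frac{685905223}{986014}} + 3066\right) \left(-2184\right) = \left(\frac{\sqrt{676312152551122}}{986014} + 3066\right) \left(-2184\right) = \left(3066 + \frac{\sqrt{676312152551122}}{986014}\right) \left(-2184\right) = -6696144 - \frac{1092 \sqrt{676312152551122}}{493007}$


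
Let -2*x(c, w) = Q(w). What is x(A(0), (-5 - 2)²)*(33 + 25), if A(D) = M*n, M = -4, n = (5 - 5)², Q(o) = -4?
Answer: 116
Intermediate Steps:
n = 0 (n = 0² = 0)
A(D) = 0 (A(D) = -4*0 = 0)
x(c, w) = 2 (x(c, w) = -½*(-4) = 2)
x(A(0), (-5 - 2)²)*(33 + 25) = 2*(33 + 25) = 2*58 = 116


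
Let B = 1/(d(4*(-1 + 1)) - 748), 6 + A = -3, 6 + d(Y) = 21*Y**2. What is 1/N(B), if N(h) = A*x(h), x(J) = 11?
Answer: -1/99 ≈ -0.010101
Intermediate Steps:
d(Y) = -6 + 21*Y**2
A = -9 (A = -6 - 3 = -9)
B = -1/754 (B = 1/((-6 + 21*(4*(-1 + 1))**2) - 748) = 1/((-6 + 21*(4*0)**2) - 748) = 1/((-6 + 21*0**2) - 748) = 1/((-6 + 21*0) - 748) = 1/((-6 + 0) - 748) = 1/(-6 - 748) = 1/(-754) = -1/754 ≈ -0.0013263)
N(h) = -99 (N(h) = -9*11 = -99)
1/N(B) = 1/(-99) = -1/99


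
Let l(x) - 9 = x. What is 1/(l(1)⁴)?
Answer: 1/10000 ≈ 0.00010000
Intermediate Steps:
l(x) = 9 + x
1/(l(1)⁴) = 1/((9 + 1)⁴) = 1/(10⁴) = 1/10000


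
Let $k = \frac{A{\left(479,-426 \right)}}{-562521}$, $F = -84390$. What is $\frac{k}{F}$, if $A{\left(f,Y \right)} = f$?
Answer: $\frac{479}{47471147190} \approx 1.009 \cdot 10^{-8}$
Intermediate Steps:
$k = - \frac{479}{562521}$ ($k = \frac{479}{-562521} = 479 \left(- \frac{1}{562521}\right) = - \frac{479}{562521} \approx -0.00085152$)
$\frac{k}{F} = - \frac{479}{562521 \left(-84390\right)} = \left(- \frac{479}{562521}\right) \left(- \frac{1}{84390}\right) = \frac{479}{47471147190}$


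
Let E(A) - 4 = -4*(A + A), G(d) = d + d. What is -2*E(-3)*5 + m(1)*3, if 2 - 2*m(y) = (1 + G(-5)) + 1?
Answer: -265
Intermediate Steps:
G(d) = 2*d
E(A) = 4 - 8*A (E(A) = 4 - 4*(A + A) = 4 - 8*A)
m(y) = 5 (m(y) = 1 - ((1 + 2*(-5)) + 1)/2 = 1 - ((1 - 10) + 1)/2 = 1 - (-9 + 1)/2 = 1 - ½*(-8) = 1 + 4 = 5)
-2*E(-3)*5 + m(1)*3 = -2*(4 - 8*(-3))*5 + 5*3 = -2*(4 + 24)*5 + 15 = -2*28*5 + 15 = -56*5 + 15 = -280 + 15 = -265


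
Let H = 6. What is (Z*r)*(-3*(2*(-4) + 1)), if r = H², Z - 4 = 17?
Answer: 15876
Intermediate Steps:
Z = 21 (Z = 4 + 17 = 21)
r = 36 (r = 6² = 36)
(Z*r)*(-3*(2*(-4) + 1)) = (21*36)*(-3*(2*(-4) + 1)) = 756*(-3*(-8 + 1)) = 756*(-3*(-7)) = 756*21 = 15876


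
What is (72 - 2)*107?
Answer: 7490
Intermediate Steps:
(72 - 2)*107 = 70*107 = 7490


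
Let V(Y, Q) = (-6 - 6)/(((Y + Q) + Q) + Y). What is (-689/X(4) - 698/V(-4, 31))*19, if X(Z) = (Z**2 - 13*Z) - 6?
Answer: 2519609/42 ≈ 59991.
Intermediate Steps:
V(Y, Q) = -12/(2*Q + 2*Y) (V(Y, Q) = -12/(((Q + Y) + Q) + Y) = -12/((Y + 2*Q) + Y) = -12/(2*Q + 2*Y))
X(Z) = -6 + Z**2 - 13*Z
(-689/X(4) - 698/V(-4, 31))*19 = (-689/(-6 + 4**2 - 13*4) - 698/((-6/(31 - 4))))*19 = (-689/(-6 + 16 - 52) - 698/((-6/27)))*19 = (-689/(-42) - 698/((-6*1/27)))*19 = (-689*(-1/42) - 698/(-2/9))*19 = (689/42 - 698*(-9/2))*19 = (689/42 + 3141)*19 = (132611/42)*19 = 2519609/42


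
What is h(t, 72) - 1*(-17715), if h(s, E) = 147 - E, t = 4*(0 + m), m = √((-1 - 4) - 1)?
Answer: 17790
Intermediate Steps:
m = I*√6 (m = √(-5 - 1) = √(-6) = I*√6 ≈ 2.4495*I)
t = 4*I*√6 (t = 4*(0 + I*√6) = 4*(I*√6) = 4*I*√6 ≈ 9.798*I)
h(t, 72) - 1*(-17715) = (147 - 1*72) - 1*(-17715) = (147 - 72) + 17715 = 75 + 17715 = 17790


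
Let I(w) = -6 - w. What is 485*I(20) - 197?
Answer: -12807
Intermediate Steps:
485*I(20) - 197 = 485*(-6 - 1*20) - 197 = 485*(-6 - 20) - 197 = 485*(-26) - 197 = -12610 - 197 = -12807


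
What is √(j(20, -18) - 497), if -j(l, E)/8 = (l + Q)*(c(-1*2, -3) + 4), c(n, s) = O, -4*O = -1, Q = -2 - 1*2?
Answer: I*√1041 ≈ 32.265*I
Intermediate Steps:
Q = -4 (Q = -2 - 2 = -4)
O = ¼ (O = -¼*(-1) = ¼ ≈ 0.25000)
c(n, s) = ¼
j(l, E) = 136 - 34*l (j(l, E) = -8*(l - 4)*(¼ + 4) = -8*(-4 + l)*17/4 = -8*(-17 + 17*l/4) = 136 - 34*l)
√(j(20, -18) - 497) = √((136 - 34*20) - 497) = √((136 - 680) - 497) = √(-544 - 497) = √(-1041) = I*√1041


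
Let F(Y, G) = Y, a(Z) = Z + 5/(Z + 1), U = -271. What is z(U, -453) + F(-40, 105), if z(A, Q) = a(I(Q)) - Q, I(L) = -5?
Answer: 1627/4 ≈ 406.75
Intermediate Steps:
a(Z) = Z + 5/(1 + Z)
z(A, Q) = -25/4 - Q (z(A, Q) = (5 - 5 + (-5)**2)/(1 - 5) - Q = (5 - 5 + 25)/(-4) - Q = -1/4*25 - Q = -25/4 - Q)
z(U, -453) + F(-40, 105) = (-25/4 - 1*(-453)) - 40 = (-25/4 + 453) - 40 = 1787/4 - 40 = 1627/4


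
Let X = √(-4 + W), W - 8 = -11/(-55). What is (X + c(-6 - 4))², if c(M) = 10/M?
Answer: (5 - √105)²/25 ≈ 1.1012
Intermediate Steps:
W = 41/5 (W = 8 - 11/(-55) = 8 - 11*(-1/55) = 8 + ⅕ = 41/5 ≈ 8.2000)
X = √105/5 (X = √(-4 + 41/5) = √(21/5) = √105/5 ≈ 2.0494)
(X + c(-6 - 4))² = (√105/5 + 10/(-6 - 4))² = (√105/5 + 10/(-10))² = (√105/5 + 10*(-⅒))² = (√105/5 - 1)² = (-1 + √105/5)²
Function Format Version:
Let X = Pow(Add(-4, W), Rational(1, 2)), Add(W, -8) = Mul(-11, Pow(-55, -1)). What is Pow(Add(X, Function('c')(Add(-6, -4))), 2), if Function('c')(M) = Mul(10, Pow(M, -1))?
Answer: Mul(Rational(1, 25), Pow(Add(5, Mul(-1, Pow(105, Rational(1, 2)))), 2)) ≈ 1.1012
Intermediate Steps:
W = Rational(41, 5) (W = Add(8, Mul(-11, Pow(-55, -1))) = Add(8, Mul(-11, Rational(-1, 55))) = Add(8, Rational(1, 5)) = Rational(41, 5) ≈ 8.2000)
X = Mul(Rational(1, 5), Pow(105, Rational(1, 2))) (X = Pow(Add(-4, Rational(41, 5)), Rational(1, 2)) = Pow(Rational(21, 5), Rational(1, 2)) = Mul(Rational(1, 5), Pow(105, Rational(1, 2))) ≈ 2.0494)
Pow(Add(X, Function('c')(Add(-6, -4))), 2) = Pow(Add(Mul(Rational(1, 5), Pow(105, Rational(1, 2))), Mul(10, Pow(Add(-6, -4), -1))), 2) = Pow(Add(Mul(Rational(1, 5), Pow(105, Rational(1, 2))), Mul(10, Pow(-10, -1))), 2) = Pow(Add(Mul(Rational(1, 5), Pow(105, Rational(1, 2))), Mul(10, Rational(-1, 10))), 2) = Pow(Add(Mul(Rational(1, 5), Pow(105, Rational(1, 2))), -1), 2) = Pow(Add(-1, Mul(Rational(1, 5), Pow(105, Rational(1, 2)))), 2)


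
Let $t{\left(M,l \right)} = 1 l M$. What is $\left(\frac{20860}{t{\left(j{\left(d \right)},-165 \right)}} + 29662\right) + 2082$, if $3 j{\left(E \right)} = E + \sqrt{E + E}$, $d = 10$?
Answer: $\frac{697325}{22} + \frac{1043 \sqrt{5}}{110} \approx 31718.0$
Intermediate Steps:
$j{\left(E \right)} = \frac{E}{3} + \frac{\sqrt{2} \sqrt{E}}{3}$ ($j{\left(E \right)} = \frac{E + \sqrt{E + E}}{3} = \frac{E + \sqrt{2 E}}{3} = \frac{E + \sqrt{2} \sqrt{E}}{3} = \frac{E}{3} + \frac{\sqrt{2} \sqrt{E}}{3}$)
$t{\left(M,l \right)} = M l$ ($t{\left(M,l \right)} = l M = M l$)
$\left(\frac{20860}{t{\left(j{\left(d \right)},-165 \right)}} + 29662\right) + 2082 = \left(\frac{20860}{\left(\frac{1}{3} \cdot 10 + \frac{\sqrt{2} \sqrt{10}}{3}\right) \left(-165\right)} + 29662\right) + 2082 = \left(\frac{20860}{\left(\frac{10}{3} + \frac{2 \sqrt{5}}{3}\right) \left(-165\right)} + 29662\right) + 2082 = \left(\frac{20860}{-550 - 110 \sqrt{5}} + 29662\right) + 2082 = \left(29662 + \frac{20860}{-550 - 110 \sqrt{5}}\right) + 2082 = 31744 + \frac{20860}{-550 - 110 \sqrt{5}}$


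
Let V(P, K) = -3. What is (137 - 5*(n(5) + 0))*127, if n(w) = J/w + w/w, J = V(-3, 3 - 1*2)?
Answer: 17145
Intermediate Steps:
J = -3
n(w) = 1 - 3/w (n(w) = -3/w + w/w = -3/w + 1 = 1 - 3/w)
(137 - 5*(n(5) + 0))*127 = (137 - 5*((-3 + 5)/5 + 0))*127 = (137 - 5*((1/5)*2 + 0))*127 = (137 - 5*(2/5 + 0))*127 = (137 - 5*2/5)*127 = (137 - 2)*127 = 135*127 = 17145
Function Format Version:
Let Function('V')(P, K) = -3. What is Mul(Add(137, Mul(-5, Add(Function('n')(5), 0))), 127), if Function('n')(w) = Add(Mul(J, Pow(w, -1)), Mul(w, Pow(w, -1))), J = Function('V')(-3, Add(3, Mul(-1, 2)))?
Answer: 17145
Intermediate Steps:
J = -3
Function('n')(w) = Add(1, Mul(-3, Pow(w, -1))) (Function('n')(w) = Add(Mul(-3, Pow(w, -1)), Mul(w, Pow(w, -1))) = Add(Mul(-3, Pow(w, -1)), 1) = Add(1, Mul(-3, Pow(w, -1))))
Mul(Add(137, Mul(-5, Add(Function('n')(5), 0))), 127) = Mul(Add(137, Mul(-5, Add(Mul(Pow(5, -1), Add(-3, 5)), 0))), 127) = Mul(Add(137, Mul(-5, Add(Mul(Rational(1, 5), 2), 0))), 127) = Mul(Add(137, Mul(-5, Add(Rational(2, 5), 0))), 127) = Mul(Add(137, Mul(-5, Rational(2, 5))), 127) = Mul(Add(137, -2), 127) = Mul(135, 127) = 17145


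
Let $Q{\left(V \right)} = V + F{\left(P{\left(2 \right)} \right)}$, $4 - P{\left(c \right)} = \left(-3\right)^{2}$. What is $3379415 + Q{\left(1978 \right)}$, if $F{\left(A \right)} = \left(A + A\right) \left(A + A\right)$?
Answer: $3381493$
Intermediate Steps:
$P{\left(c \right)} = -5$ ($P{\left(c \right)} = 4 - \left(-3\right)^{2} = 4 - 9 = -5$)
$F{\left(A \right)} = 4 A^{2}$ ($F{\left(A \right)} = 2 A 2 A = 4 A^{2}$)
$Q{\left(V \right)} = 100 + V$ ($Q{\left(V \right)} = V + 4 \left(-5\right)^{2} = V + 4 \cdot 25 = V + 100 = 100 + V$)
$3379415 + Q{\left(1978 \right)} = 3379415 + \left(100 + 1978\right) = 3379415 + 2078 = 3381493$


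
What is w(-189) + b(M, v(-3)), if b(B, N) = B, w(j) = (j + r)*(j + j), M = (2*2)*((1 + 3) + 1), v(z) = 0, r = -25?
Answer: 80912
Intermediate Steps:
M = 20 (M = 4*(4 + 1) = 4*5 = 20)
w(j) = 2*j*(-25 + j) (w(j) = (j - 25)*(j + j) = (-25 + j)*(2*j) = 2*j*(-25 + j))
w(-189) + b(M, v(-3)) = 2*(-189)*(-25 - 189) + 20 = 2*(-189)*(-214) + 20 = 80892 + 20 = 80912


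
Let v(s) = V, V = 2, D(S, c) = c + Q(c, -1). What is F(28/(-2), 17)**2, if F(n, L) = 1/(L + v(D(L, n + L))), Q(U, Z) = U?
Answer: 1/361 ≈ 0.0027701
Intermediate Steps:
D(S, c) = 2*c (D(S, c) = c + c = 2*c)
v(s) = 2
F(n, L) = 1/(2 + L) (F(n, L) = 1/(L + 2) = 1/(2 + L))
F(28/(-2), 17)**2 = (1/(2 + 17))**2 = (1/19)**2 = 1/361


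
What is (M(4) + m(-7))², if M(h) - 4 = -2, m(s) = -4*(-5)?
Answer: 484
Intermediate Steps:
m(s) = 20
M(h) = 2 (M(h) = 4 - 2 = 2)
(M(4) + m(-7))² = (2 + 20)² = 22² = 484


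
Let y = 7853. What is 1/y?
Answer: 1/7853 ≈ 0.00012734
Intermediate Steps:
1/y = 1/7853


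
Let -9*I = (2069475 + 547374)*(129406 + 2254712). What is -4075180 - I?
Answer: 693204458618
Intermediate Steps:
I = -693208533798 (I = -(2069475 + 547374)*(129406 + 2254712)/9 = -290761*2384118 = -⅑*6238876804182 = -693208533798)
-4075180 - I = -4075180 - 1*(-693208533798) = -4075180 + 693208533798 = 693204458618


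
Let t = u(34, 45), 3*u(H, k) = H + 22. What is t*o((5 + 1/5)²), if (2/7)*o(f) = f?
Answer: 132496/75 ≈ 1766.6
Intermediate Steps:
u(H, k) = 22/3 + H/3 (u(H, k) = (H + 22)/3 = (22 + H)/3 = 22/3 + H/3)
o(f) = 7*f/2
t = 56/3 (t = 22/3 + (⅓)*34 = 22/3 + 34/3 = 56/3 ≈ 18.667)
t*o((5 + 1/5)²) = 56*(7*(5 + 1/5)²/2)/3 = 56*(7*(5 + 1*(⅕))²/2)/3 = 56*(7*(5 + ⅕)²/2)/3 = 56*(7*(26/5)²/2)/3 = 56*((7/2)*(676/25))/3 = (56/3)*(2366/25) = 132496/75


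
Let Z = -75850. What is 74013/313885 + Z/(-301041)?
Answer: 3545317291/7268634945 ≈ 0.48776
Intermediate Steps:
74013/313885 + Z/(-301041) = 74013/313885 - 75850/(-301041) = 74013*(1/313885) - 75850*(-1/301041) = 74013/313885 + 75850/301041 = 3545317291/7268634945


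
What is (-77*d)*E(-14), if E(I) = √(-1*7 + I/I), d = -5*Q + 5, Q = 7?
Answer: 2310*I*√6 ≈ 5658.3*I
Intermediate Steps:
d = -30 (d = -5*7 + 5 = -35 + 5 = -30)
E(I) = I*√6 (E(I) = √(-7 + 1) = √(-6) = I*√6)
(-77*d)*E(-14) = (-77*(-30))*(I*√6) = 2310*(I*√6) = 2310*I*√6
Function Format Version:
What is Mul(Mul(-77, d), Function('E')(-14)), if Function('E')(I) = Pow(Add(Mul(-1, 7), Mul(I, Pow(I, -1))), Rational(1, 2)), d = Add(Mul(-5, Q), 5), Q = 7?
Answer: Mul(2310, I, Pow(6, Rational(1, 2))) ≈ Mul(5658.3, I)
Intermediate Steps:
d = -30 (d = Add(Mul(-5, 7), 5) = Add(-35, 5) = -30)
Function('E')(I) = Mul(I, Pow(6, Rational(1, 2))) (Function('E')(I) = Pow(Add(-7, 1), Rational(1, 2)) = Pow(-6, Rational(1, 2)) = Mul(I, Pow(6, Rational(1, 2))))
Mul(Mul(-77, d), Function('E')(-14)) = Mul(Mul(-77, -30), Mul(I, Pow(6, Rational(1, 2)))) = Mul(2310, Mul(I, Pow(6, Rational(1, 2)))) = Mul(2310, I, Pow(6, Rational(1, 2)))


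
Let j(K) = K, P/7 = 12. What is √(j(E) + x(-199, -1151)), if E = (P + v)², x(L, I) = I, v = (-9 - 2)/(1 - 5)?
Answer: √101993/4 ≈ 79.841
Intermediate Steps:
P = 84 (P = 7*12 = 84)
v = 11/4 (v = -11/(-4) = -11*(-¼) = 11/4 ≈ 2.7500)
E = 120409/16 (E = (84 + 11/4)² = (347/4)² = 120409/16 ≈ 7525.6)
√(j(E) + x(-199, -1151)) = √(120409/16 - 1151) = √(101993/16) = √101993/4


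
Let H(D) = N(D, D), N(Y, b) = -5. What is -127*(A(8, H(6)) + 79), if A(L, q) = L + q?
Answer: -10414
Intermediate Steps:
H(D) = -5
-127*(A(8, H(6)) + 79) = -127*((8 - 5) + 79) = -127*(3 + 79) = -127*82 = -10414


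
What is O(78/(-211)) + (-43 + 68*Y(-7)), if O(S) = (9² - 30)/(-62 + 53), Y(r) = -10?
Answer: -2186/3 ≈ -728.67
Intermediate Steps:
O(S) = -17/3 (O(S) = (81 - 30)/(-9) = 51*(-⅑) = -17/3)
O(78/(-211)) + (-43 + 68*Y(-7)) = -17/3 + (-43 + 68*(-10)) = -17/3 + (-43 - 680) = -17/3 - 723 = -2186/3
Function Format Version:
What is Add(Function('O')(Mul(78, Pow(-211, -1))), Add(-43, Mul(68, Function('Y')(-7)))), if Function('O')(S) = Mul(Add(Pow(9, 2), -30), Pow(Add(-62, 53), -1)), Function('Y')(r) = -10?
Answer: Rational(-2186, 3) ≈ -728.67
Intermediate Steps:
Function('O')(S) = Rational(-17, 3) (Function('O')(S) = Mul(Add(81, -30), Pow(-9, -1)) = Mul(51, Rational(-1, 9)) = Rational(-17, 3))
Add(Function('O')(Mul(78, Pow(-211, -1))), Add(-43, Mul(68, Function('Y')(-7)))) = Add(Rational(-17, 3), Add(-43, Mul(68, -10))) = Add(Rational(-17, 3), Add(-43, -680)) = Add(Rational(-17, 3), -723) = Rational(-2186, 3)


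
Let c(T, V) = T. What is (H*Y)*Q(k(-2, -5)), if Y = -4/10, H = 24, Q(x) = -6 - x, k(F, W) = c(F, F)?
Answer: 192/5 ≈ 38.400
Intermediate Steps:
k(F, W) = F
Y = -⅖ (Y = -4*⅒ = -⅖ ≈ -0.40000)
(H*Y)*Q(k(-2, -5)) = (24*(-⅖))*(-6 - 1*(-2)) = -48*(-6 + 2)/5 = -48/5*(-4) = 192/5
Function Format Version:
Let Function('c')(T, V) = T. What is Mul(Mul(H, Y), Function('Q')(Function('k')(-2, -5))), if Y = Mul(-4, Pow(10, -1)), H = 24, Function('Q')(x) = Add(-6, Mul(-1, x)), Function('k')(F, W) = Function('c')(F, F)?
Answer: Rational(192, 5) ≈ 38.400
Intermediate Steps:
Function('k')(F, W) = F
Y = Rational(-2, 5) (Y = Mul(-4, Rational(1, 10)) = Rational(-2, 5) ≈ -0.40000)
Mul(Mul(H, Y), Function('Q')(Function('k')(-2, -5))) = Mul(Mul(24, Rational(-2, 5)), Add(-6, Mul(-1, -2))) = Mul(Rational(-48, 5), Add(-6, 2)) = Mul(Rational(-48, 5), -4) = Rational(192, 5)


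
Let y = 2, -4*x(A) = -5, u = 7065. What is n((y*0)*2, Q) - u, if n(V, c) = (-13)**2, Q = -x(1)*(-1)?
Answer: -6896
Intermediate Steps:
x(A) = 5/4 (x(A) = -1/4*(-5) = 5/4)
Q = 5/4 (Q = -1*5/4*(-1) = -5/4*(-1) = 5/4 ≈ 1.2500)
n(V, c) = 169
n((y*0)*2, Q) - u = 169 - 1*7065 = 169 - 7065 = -6896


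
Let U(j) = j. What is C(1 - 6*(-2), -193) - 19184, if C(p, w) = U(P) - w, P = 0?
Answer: -18991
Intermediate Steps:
C(p, w) = -w (C(p, w) = 0 - w = -w)
C(1 - 6*(-2), -193) - 19184 = -1*(-193) - 19184 = 193 - 19184 = -18991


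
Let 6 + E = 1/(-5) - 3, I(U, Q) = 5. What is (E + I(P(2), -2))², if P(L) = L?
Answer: 441/25 ≈ 17.640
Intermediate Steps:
E = -46/5 (E = -6 + (1/(-5) - 3) = -6 + (-⅕ - 3) = -6 - 16/5 = -46/5 ≈ -9.2000)
(E + I(P(2), -2))² = (-46/5 + 5)² = (-21/5)² = 441/25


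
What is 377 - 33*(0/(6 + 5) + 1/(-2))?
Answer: 787/2 ≈ 393.50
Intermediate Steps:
377 - 33*(0/(6 + 5) + 1/(-2)) = 377 - 33*(0/11 + 1*(-½)) = 377 - 33*(0*(1/11) - ½) = 377 - 33*(0 - ½) = 377 - 33*(-1)/2 = 377 - 1*(-33/2) = 377 + 33/2 = 787/2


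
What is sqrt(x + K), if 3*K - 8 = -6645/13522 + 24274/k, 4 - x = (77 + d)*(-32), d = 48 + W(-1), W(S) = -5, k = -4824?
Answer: sqrt(255618997425888033)/8153766 ≈ 62.007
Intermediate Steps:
d = 43 (d = 48 - 5 = 43)
x = 3844 (x = 4 - (77 + 43)*(-32) = 4 - 120*(-32) = 4 - 1*(-3840) = 4 + 3840 = 3844)
K = 40388129/48922596 (K = 8/3 + (-6645/13522 + 24274/(-4824))/3 = 8/3 + (-6645*1/13522 + 24274*(-1/4824))/3 = 8/3 + (-6645/13522 - 12137/2412)/3 = 8/3 + (1/3)*(-90072127/16307532) = 8/3 - 90072127/48922596 = 40388129/48922596 ≈ 0.82555)
sqrt(x + K) = sqrt(3844 + 40388129/48922596) = sqrt(188098847153/48922596) = sqrt(255618997425888033)/8153766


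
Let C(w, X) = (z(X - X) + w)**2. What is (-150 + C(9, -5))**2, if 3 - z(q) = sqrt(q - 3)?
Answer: -1647 + 432*I*sqrt(3) ≈ -1647.0 + 748.25*I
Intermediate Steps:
z(q) = 3 - sqrt(-3 + q) (z(q) = 3 - sqrt(q - 3) = 3 - sqrt(-3 + q))
C(w, X) = (3 + w - I*sqrt(3))**2 (C(w, X) = ((3 - sqrt(-3 + (X - X))) + w)**2 = ((3 - sqrt(-3 + 0)) + w)**2 = ((3 - sqrt(-3)) + w)**2 = ((3 - I*sqrt(3)) + w)**2 = (3 + w - I*sqrt(3))**2)
(-150 + C(9, -5))**2 = (-150 + (3 + 9 - I*sqrt(3))**2)**2 = (-150 + (12 - I*sqrt(3))**2)**2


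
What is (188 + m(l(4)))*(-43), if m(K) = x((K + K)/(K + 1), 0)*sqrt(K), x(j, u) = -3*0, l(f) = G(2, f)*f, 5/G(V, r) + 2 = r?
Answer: -8084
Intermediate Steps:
G(V, r) = 5/(-2 + r)
l(f) = 5*f/(-2 + f) (l(f) = (5/(-2 + f))*f = 5*f/(-2 + f))
x(j, u) = 0
m(K) = 0 (m(K) = 0*sqrt(K) = 0)
(188 + m(l(4)))*(-43) = (188 + 0)*(-43) = 188*(-43) = -8084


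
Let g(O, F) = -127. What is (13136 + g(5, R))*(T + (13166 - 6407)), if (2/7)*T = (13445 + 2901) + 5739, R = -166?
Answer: 2186982017/2 ≈ 1.0935e+9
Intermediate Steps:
T = 154595/2 (T = 7*((13445 + 2901) + 5739)/2 = 7*(16346 + 5739)/2 = (7/2)*22085 = 154595/2 ≈ 77298.)
(13136 + g(5, R))*(T + (13166 - 6407)) = (13136 - 127)*(154595/2 + (13166 - 6407)) = 13009*(154595/2 + 6759) = 13009*(168113/2) = 2186982017/2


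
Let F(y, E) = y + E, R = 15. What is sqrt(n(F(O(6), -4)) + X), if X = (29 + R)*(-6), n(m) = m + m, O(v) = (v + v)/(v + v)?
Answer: 3*I*sqrt(30) ≈ 16.432*I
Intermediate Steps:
O(v) = 1 (O(v) = (2*v)/((2*v)) = (2*v)*(1/(2*v)) = 1)
F(y, E) = E + y
n(m) = 2*m
X = -264 (X = (29 + 15)*(-6) = 44*(-6) = -264)
sqrt(n(F(O(6), -4)) + X) = sqrt(2*(-4 + 1) - 264) = sqrt(2*(-3) - 264) = sqrt(-6 - 264) = sqrt(-270) = 3*I*sqrt(30)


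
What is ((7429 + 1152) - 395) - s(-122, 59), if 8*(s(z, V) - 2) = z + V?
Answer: 65535/8 ≈ 8191.9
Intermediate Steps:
s(z, V) = 2 + V/8 + z/8 (s(z, V) = 2 + (z + V)/8 = 2 + (V + z)/8 = 2 + (V/8 + z/8) = 2 + V/8 + z/8)
((7429 + 1152) - 395) - s(-122, 59) = ((7429 + 1152) - 395) - (2 + (⅛)*59 + (⅛)*(-122)) = (8581 - 395) - (2 + 59/8 - 61/4) = 8186 - 1*(-47/8) = 8186 + 47/8 = 65535/8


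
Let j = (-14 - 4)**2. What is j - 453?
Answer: -129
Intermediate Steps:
j = 324 (j = (-18)**2 = 324)
j - 453 = 324 - 453 = -129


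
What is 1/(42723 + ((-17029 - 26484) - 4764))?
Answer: -1/5554 ≈ -0.00018005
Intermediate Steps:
1/(42723 + ((-17029 - 26484) - 4764)) = 1/(42723 + (-43513 - 4764)) = 1/(42723 - 48277) = 1/(-5554) = -1/5554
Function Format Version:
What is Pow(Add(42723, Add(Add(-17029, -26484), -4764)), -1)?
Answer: Rational(-1, 5554) ≈ -0.00018005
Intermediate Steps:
Pow(Add(42723, Add(Add(-17029, -26484), -4764)), -1) = Pow(Add(42723, Add(-43513, -4764)), -1) = Pow(Add(42723, -48277), -1) = Pow(-5554, -1) = Rational(-1, 5554)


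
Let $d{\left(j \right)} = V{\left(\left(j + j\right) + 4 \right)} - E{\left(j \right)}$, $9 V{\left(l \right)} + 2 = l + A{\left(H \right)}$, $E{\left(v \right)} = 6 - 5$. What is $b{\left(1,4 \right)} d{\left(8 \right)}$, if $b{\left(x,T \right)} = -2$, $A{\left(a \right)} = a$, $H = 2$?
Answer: $- \frac{22}{9} \approx -2.4444$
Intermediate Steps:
$E{\left(v \right)} = 1$
$V{\left(l \right)} = \frac{l}{9}$ ($V{\left(l \right)} = - \frac{2}{9} + \frac{l + 2}{9} = - \frac{2}{9} + \frac{2 + l}{9} = - \frac{2}{9} + \left(\frac{2}{9} + \frac{l}{9}\right) = \frac{l}{9}$)
$d{\left(j \right)} = - \frac{5}{9} + \frac{2 j}{9}$ ($d{\left(j \right)} = \frac{\left(j + j\right) + 4}{9} - 1 = \frac{2 j + 4}{9} - 1 = \frac{4 + 2 j}{9} - 1 = \left(\frac{4}{9} + \frac{2 j}{9}\right) - 1 = - \frac{5}{9} + \frac{2 j}{9}$)
$b{\left(1,4 \right)} d{\left(8 \right)} = - 2 \left(- \frac{5}{9} + \frac{2}{9} \cdot 8\right) = - 2 \left(- \frac{5}{9} + \frac{16}{9}\right) = \left(-2\right) \frac{11}{9} = - \frac{22}{9}$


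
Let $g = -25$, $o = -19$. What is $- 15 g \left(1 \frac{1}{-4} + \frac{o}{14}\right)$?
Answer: $- \frac{16875}{28} \approx -602.68$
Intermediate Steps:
$- 15 g \left(1 \frac{1}{-4} + \frac{o}{14}\right) = \left(-15\right) \left(-25\right) \left(1 \frac{1}{-4} - \frac{19}{14}\right) = 375 \left(1 \left(- \frac{1}{4}\right) - \frac{19}{14}\right) = 375 \left(- \frac{1}{4} - \frac{19}{14}\right) = 375 \left(- \frac{45}{28}\right) = - \frac{16875}{28}$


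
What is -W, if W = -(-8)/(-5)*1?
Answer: 8/5 ≈ 1.6000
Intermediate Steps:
W = -8/5 (W = -(-8)*(-1)/5*1 = -4*⅖*1 = -8/5*1 = -8/5 ≈ -1.6000)
-W = -1*(-8/5) = 8/5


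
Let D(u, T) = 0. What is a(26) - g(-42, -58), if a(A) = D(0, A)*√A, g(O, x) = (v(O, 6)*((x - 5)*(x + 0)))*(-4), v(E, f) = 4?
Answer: 58464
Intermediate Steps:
g(O, x) = -16*x*(-5 + x) (g(O, x) = (4*((x - 5)*(x + 0)))*(-4) = (4*((-5 + x)*x))*(-4) = (4*(x*(-5 + x)))*(-4) = (4*x*(-5 + x))*(-4) = -16*x*(-5 + x))
a(A) = 0 (a(A) = 0*√A = 0)
a(26) - g(-42, -58) = 0 - 16*(-58)*(5 - 1*(-58)) = 0 - 16*(-58)*(5 + 58) = 0 - 16*(-58)*63 = 0 - 1*(-58464) = 0 + 58464 = 58464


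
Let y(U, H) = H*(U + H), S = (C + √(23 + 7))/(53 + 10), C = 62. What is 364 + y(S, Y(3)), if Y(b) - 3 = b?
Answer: 8524/21 + 2*√30/21 ≈ 406.43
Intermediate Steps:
S = 62/63 + √30/63 (S = (62 + √(23 + 7))/(53 + 10) = (62 + √30)/63 = (62 + √30)*(1/63) = 62/63 + √30/63 ≈ 1.0711)
Y(b) = 3 + b
y(U, H) = H*(H + U)
364 + y(S, Y(3)) = 364 + (3 + 3)*((3 + 3) + (62/63 + √30/63)) = 364 + 6*(6 + (62/63 + √30/63)) = 364 + 6*(440/63 + √30/63) = 364 + (880/21 + 2*√30/21) = 8524/21 + 2*√30/21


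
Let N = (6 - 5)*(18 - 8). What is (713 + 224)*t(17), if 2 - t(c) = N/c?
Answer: 22488/17 ≈ 1322.8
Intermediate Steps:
N = 10 (N = 1*10 = 10)
t(c) = 2 - 10/c
(713 + 224)*t(17) = (713 + 224)*(2 - 10/17) = 937*(2 - 10*1/17) = 937*(2 - 10/17) = 937*(24/17) = 22488/17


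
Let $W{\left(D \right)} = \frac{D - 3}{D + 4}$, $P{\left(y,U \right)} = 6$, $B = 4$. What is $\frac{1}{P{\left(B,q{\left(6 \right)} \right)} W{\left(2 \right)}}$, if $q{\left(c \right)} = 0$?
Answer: $-1$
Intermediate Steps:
$W{\left(D \right)} = \frac{-3 + D}{4 + D}$
$\frac{1}{P{\left(B,q{\left(6 \right)} \right)} W{\left(2 \right)}} = \frac{1}{6 \frac{-3 + 2}{4 + 2}} = \frac{1}{6 \cdot \frac{1}{6} \left(-1\right)} = \frac{1}{6 \left(- \frac{1}{6}\right)} = \frac{1}{-1} = -1$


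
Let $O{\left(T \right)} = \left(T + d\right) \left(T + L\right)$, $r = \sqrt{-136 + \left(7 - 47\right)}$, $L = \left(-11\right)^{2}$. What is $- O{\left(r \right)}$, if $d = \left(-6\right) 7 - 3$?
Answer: $5621 - 304 i \sqrt{11} \approx 5621.0 - 1008.3 i$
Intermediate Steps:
$L = 121$
$d = -45$ ($d = -42 - 3 = -45$)
$r = 4 i \sqrt{11}$ ($r = \sqrt{-136 - 40} = \sqrt{-176} = 4 i \sqrt{11} \approx 13.266 i$)
$O{\left(T \right)} = \left(-45 + T\right) \left(121 + T\right)$ ($O{\left(T \right)} = \left(T - 45\right) \left(T + 121\right) = \left(-45 + T\right) \left(121 + T\right)$)
$- O{\left(r \right)} = - (-5445 + \left(4 i \sqrt{11}\right)^{2} + 76 \cdot 4 i \sqrt{11}) = - (-5445 - 176 + 304 i \sqrt{11}) = - (-5621 + 304 i \sqrt{11}) = 5621 - 304 i \sqrt{11}$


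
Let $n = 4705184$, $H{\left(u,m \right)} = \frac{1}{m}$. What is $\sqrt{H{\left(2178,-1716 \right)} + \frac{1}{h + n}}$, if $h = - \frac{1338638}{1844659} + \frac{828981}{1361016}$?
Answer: $\frac{i \sqrt{82088666213067810202451298422604528021}}{375387191713506619218} \approx 0.024136 i$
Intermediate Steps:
$h = - \frac{10841499027}{92985570872}$ ($h = \left(-1338638\right) \frac{1}{1844659} + 828981 \cdot \frac{1}{1361016} = - \frac{1338638}{1844659} + \frac{30703}{50408} = - \frac{10841499027}{92985570872} \approx -0.11659$)
$\sqrt{H{\left(2178,-1716 \right)} + \frac{1}{h + n}} = \sqrt{\frac{1}{-1716} + \frac{1}{- \frac{10841499027}{92985570872} + 4705184}} = \sqrt{- \frac{1}{1716} + \frac{1}{\frac{437514209456301421}{92985570872}}} = \sqrt{- \frac{1}{1716} + \frac{92985570872}{437514209456301421}} = \sqrt{- \frac{437354646216685069}{750774383427013238436}} = \frac{i \sqrt{82088666213067810202451298422604528021}}{375387191713506619218}$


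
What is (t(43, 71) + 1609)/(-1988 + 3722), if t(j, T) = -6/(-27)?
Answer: 14483/15606 ≈ 0.92804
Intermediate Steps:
t(j, T) = 2/9 (t(j, T) = -6*(-1/27) = 2/9)
(t(43, 71) + 1609)/(-1988 + 3722) = (2/9 + 1609)/(-1988 + 3722) = (14483/9)/1734 = (14483/9)*(1/1734) = 14483/15606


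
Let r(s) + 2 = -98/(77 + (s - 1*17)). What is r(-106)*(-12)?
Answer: -36/23 ≈ -1.5652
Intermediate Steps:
r(s) = -2 - 98/(60 + s) (r(s) = -2 - 98/(77 + (s - 1*17)) = -2 - 98/(77 + (s - 17)) = -2 - 98/(77 + (-17 + s)) = -2 - 98/(60 + s))
r(-106)*(-12) = (2*(-109 - 1*(-106))/(60 - 106))*(-12) = (2*(-109 + 106)/(-46))*(-12) = (2*(-1/46)*(-3))*(-12) = (3/23)*(-12) = -36/23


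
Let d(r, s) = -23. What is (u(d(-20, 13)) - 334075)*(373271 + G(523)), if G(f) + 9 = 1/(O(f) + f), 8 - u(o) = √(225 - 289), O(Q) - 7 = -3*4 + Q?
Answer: -129806992066781/1041 - 3108525944*I/1041 ≈ -1.2469e+11 - 2.9861e+6*I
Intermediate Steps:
O(Q) = -5 + Q (O(Q) = 7 + (-3*4 + Q) = 7 + (-12 + Q) = -5 + Q)
u(o) = 8 - 8*I (u(o) = 8 - √(225 - 289) = 8 - √(-64) = 8 - 8*I)
G(f) = -9 + 1/(-5 + 2*f) (G(f) = -9 + 1/((-5 + f) + f) = -9 + 1/(-5 + 2*f))
(u(d(-20, 13)) - 334075)*(373271 + G(523)) = ((8 - 8*I) - 334075)*(373271 + 2*(23 - 9*523)/(-5 + 2*523)) = (-334067 - 8*I)*(373271 + 2*(23 - 4707)/(-5 + 1046)) = (-334067 - 8*I)*(373271 + 2*(-4684)/1041) = (-334067 - 8*I)*(373271 + 2*(1/1041)*(-4684)) = (-334067 - 8*I)*(373271 - 9368/1041) = (-334067 - 8*I)*(388565743/1041) = -129806992066781/1041 - 3108525944*I/1041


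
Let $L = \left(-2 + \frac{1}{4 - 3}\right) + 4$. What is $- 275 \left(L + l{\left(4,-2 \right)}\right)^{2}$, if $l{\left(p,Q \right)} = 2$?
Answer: $-6875$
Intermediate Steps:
$L = 3$ ($L = \left(-2 + 1^{-1}\right) + 4 = \left(-2 + 1\right) + 4 = -1 + 4 = 3$)
$- 275 \left(L + l{\left(4,-2 \right)}\right)^{2} = - 275 \left(3 + 2\right)^{2} = - 275 \cdot 5^{2} = \left(-275\right) 25 = -6875$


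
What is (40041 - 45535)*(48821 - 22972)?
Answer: -142014406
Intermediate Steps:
(40041 - 45535)*(48821 - 22972) = -5494*25849 = -142014406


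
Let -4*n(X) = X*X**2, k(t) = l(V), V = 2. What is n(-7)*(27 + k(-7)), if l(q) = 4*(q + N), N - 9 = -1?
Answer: 22981/4 ≈ 5745.3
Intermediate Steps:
N = 8 (N = 9 - 1 = 8)
l(q) = 32 + 4*q (l(q) = 4*(q + 8) = 4*(8 + q) = 32 + 4*q)
k(t) = 40 (k(t) = 32 + 4*2 = 32 + 8 = 40)
n(X) = -X**3/4 (n(X) = -X*X**2/4 = -X**3/4)
n(-7)*(27 + k(-7)) = (-1/4*(-7)**3)*(27 + 40) = -1/4*(-343)*67 = (343/4)*67 = 22981/4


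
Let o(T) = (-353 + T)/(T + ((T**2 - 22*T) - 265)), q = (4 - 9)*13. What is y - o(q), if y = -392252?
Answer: -2088741482/5325 ≈ -3.9225e+5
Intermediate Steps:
q = -65 (q = -5*13 = -65)
o(T) = (-353 + T)/(-265 + T**2 - 21*T) (o(T) = (-353 + T)/(T + (-265 + T**2 - 22*T)) = (-353 + T)/(-265 + T**2 - 21*T))
y - o(q) = -392252 - (353 - 1*(-65))/(265 - 1*(-65)**2 + 21*(-65)) = -392252 - (353 + 65)/(265 - 1*4225 - 1365) = -392252 - 418/(265 - 4225 - 1365) = -392252 - 418/(-5325) = -392252 - (-1)*418/5325 = -392252 - 1*(-418/5325) = -392252 + 418/5325 = -2088741482/5325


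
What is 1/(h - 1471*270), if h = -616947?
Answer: -1/1014117 ≈ -9.8608e-7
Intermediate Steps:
1/(h - 1471*270) = 1/(-616947 - 1471*270) = 1/(-616947 - 397170) = 1/(-1014117) = -1/1014117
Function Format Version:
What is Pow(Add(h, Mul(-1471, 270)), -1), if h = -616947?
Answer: Rational(-1, 1014117) ≈ -9.8608e-7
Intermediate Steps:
Pow(Add(h, Mul(-1471, 270)), -1) = Pow(Add(-616947, Mul(-1471, 270)), -1) = Pow(Add(-616947, -397170), -1) = Pow(-1014117, -1) = Rational(-1, 1014117)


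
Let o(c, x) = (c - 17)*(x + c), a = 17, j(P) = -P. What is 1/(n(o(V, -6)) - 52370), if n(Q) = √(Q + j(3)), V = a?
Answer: -52370/2742616903 - I*√3/2742616903 ≈ -1.9095e-5 - 6.3153e-10*I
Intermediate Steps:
V = 17
o(c, x) = (-17 + c)*(c + x)
n(Q) = √(-3 + Q) (n(Q) = √(Q - 1*3) = √(Q - 3) = √(-3 + Q))
1/(n(o(V, -6)) - 52370) = 1/(√(-3 + (17² - 17*17 - 17*(-6) + 17*(-6))) - 52370) = 1/(√(-3 + (289 - 289 + 102 - 102)) - 52370) = 1/(√(-3 + 0) - 52370) = 1/(√(-3) - 52370) = 1/(I*√3 - 52370) = 1/(-52370 + I*√3)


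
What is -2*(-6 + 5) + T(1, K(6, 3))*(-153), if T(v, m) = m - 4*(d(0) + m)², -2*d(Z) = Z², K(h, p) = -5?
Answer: 16067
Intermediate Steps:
d(Z) = -Z²/2
T(v, m) = m - 4*m² (T(v, m) = m - 4*(-½*0² + m)² = m - 4*(-½*0 + m)² = m - 4*(0 + m)² = m - 4*m²)
-2*(-6 + 5) + T(1, K(6, 3))*(-153) = -2*(-6 + 5) - 5*(1 - 4*(-5))*(-153) = -2*(-1) - 5*(1 + 20)*(-153) = 2 - 5*21*(-153) = 2 - 105*(-153) = 2 + 16065 = 16067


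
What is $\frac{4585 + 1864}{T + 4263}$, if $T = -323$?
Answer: $\frac{6449}{3940} \approx 1.6368$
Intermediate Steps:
$\frac{4585 + 1864}{T + 4263} = \frac{4585 + 1864}{-323 + 4263} = \frac{6449}{3940}$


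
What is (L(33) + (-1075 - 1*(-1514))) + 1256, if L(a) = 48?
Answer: 1743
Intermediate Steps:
(L(33) + (-1075 - 1*(-1514))) + 1256 = (48 + (-1075 - 1*(-1514))) + 1256 = (48 + (-1075 + 1514)) + 1256 = (48 + 439) + 1256 = 487 + 1256 = 1743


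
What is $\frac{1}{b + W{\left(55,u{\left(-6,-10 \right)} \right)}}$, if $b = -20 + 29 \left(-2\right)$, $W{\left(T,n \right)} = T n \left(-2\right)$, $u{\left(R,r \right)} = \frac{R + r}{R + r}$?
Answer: $- \frac{1}{188} \approx -0.0053191$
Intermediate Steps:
$u{\left(R,r \right)} = 1$
$W{\left(T,n \right)} = - 2 T n$
$b = -78$ ($b = -20 - 58 = -78$)
$\frac{1}{b + W{\left(55,u{\left(-6,-10 \right)} \right)}} = \frac{1}{-78 - 110 \cdot 1} = \frac{1}{-78 - 110} = \frac{1}{-188} = - \frac{1}{188}$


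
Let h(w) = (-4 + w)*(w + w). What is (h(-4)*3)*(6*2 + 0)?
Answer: 2304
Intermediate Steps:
h(w) = 2*w*(-4 + w) (h(w) = (-4 + w)*(2*w) = 2*w*(-4 + w))
(h(-4)*3)*(6*2 + 0) = ((2*(-4)*(-4 - 4))*3)*(6*2 + 0) = ((2*(-4)*(-8))*3)*(12 + 0) = (64*3)*12 = 192*12 = 2304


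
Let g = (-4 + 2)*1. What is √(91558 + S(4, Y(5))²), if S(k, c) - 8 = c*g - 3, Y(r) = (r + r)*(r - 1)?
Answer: √97183 ≈ 311.74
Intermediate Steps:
g = -2 (g = -2*1 = -2)
Y(r) = 2*r*(-1 + r) (Y(r) = (2*r)*(-1 + r) = 2*r*(-1 + r))
S(k, c) = 5 - 2*c (S(k, c) = 8 + (c*(-2) - 3) = 8 + (-2*c - 3) = 8 + (-3 - 2*c) = 5 - 2*c)
√(91558 + S(4, Y(5))²) = √(91558 + (5 - 4*5*(-1 + 5))²) = √(91558 + (5 - 4*5*4)²) = √(91558 + (5 - 2*40)²) = √(91558 + (5 - 80)²) = √(91558 + (-75)²) = √(91558 + 5625) = √97183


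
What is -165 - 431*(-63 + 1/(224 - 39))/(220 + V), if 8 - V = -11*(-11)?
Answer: 1756699/19795 ≈ 88.745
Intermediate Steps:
V = -113 (V = 8 - (-11)*(-11) = 8 - 1*121 = 8 - 121 = -113)
-165 - 431*(-63 + 1/(224 - 39))/(220 + V) = -165 - 431*(-63 + 1/(224 - 39))/(220 - 113) = -165 - 431*(-63 + 1/185)/107 = -165 - (-5022874)/(185*107) = -165 - 431*(-11654/19795) = -165 + 5022874/19795 = 1756699/19795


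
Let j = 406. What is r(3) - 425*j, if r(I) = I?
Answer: -172547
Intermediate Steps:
r(3) - 425*j = 3 - 425*406 = 3 - 172550 = -172547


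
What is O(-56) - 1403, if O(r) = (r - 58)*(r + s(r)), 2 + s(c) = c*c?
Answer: -352295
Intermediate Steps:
s(c) = -2 + c² (s(c) = -2 + c*c = -2 + c²)
O(r) = (-58 + r)*(-2 + r + r²) (O(r) = (r - 58)*(r + (-2 + r²)) = (-58 + r)*(-2 + r + r²))
O(-56) - 1403 = (116 + (-56)³ - 60*(-56) - 57*(-56)²) - 1403 = (116 - 175616 + 3360 - 57*3136) - 1403 = (116 - 175616 + 3360 - 178752) - 1403 = -350892 - 1403 = -352295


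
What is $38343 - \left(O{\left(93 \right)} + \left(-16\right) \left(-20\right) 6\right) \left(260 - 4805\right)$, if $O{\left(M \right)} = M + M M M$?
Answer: $3664989993$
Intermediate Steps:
$O{\left(M \right)} = M + M^{3}$ ($O{\left(M \right)} = M + M M^{2} = M + M^{3}$)
$38343 - \left(O{\left(93 \right)} + \left(-16\right) \left(-20\right) 6\right) \left(260 - 4805\right) = 38343 - \left(\left(93 + 93^{3}\right) + \left(-16\right) \left(-20\right) 6\right) \left(260 - 4805\right) = 38343 - \left(\left(93 + 804357\right) + 320 \cdot 6\right) \left(-4545\right) = 38343 - \left(804450 + 1920\right) \left(-4545\right) = 38343 - 806370 \left(-4545\right) = 38343 - -3664951650 = 38343 + 3664951650 = 3664989993$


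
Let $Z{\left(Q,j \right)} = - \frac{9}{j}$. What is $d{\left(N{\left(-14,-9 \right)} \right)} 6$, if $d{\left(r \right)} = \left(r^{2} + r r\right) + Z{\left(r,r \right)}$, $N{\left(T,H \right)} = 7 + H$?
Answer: $75$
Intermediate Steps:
$d{\left(r \right)} = - \frac{9}{r} + 2 r^{2}$ ($d{\left(r \right)} = \left(r^{2} + r r\right) - \frac{9}{r} = \left(r^{2} + r^{2}\right) - \frac{9}{r} = 2 r^{2} - \frac{9}{r} = - \frac{9}{r} + 2 r^{2}$)
$d{\left(N{\left(-14,-9 \right)} \right)} 6 = \frac{-9 + 2 \left(7 - 9\right)^{3}}{7 - 9} \cdot 6 = \frac{-9 + 2 \left(-2\right)^{3}}{-2} \cdot 6 = - \frac{-9 + 2 \left(-8\right)}{2} \cdot 6 = - \frac{-9 - 16}{2} \cdot 6 = \left(- \frac{1}{2}\right) \left(-25\right) 6 = \frac{25}{2} \cdot 6 = 75$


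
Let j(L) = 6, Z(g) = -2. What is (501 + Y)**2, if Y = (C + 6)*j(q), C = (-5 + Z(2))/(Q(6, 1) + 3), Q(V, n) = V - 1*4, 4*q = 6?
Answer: 6985449/25 ≈ 2.7942e+5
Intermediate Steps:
q = 3/2 (q = (1/4)*6 = 3/2 ≈ 1.5000)
Q(V, n) = -4 + V (Q(V, n) = V - 4 = -4 + V)
C = -7/5 (C = (-5 - 2)/((-4 + 6) + 3) = -7/(2 + 3) = -7/5 ≈ -1.4000)
Y = 138/5 (Y = (-7/5 + 6)*6 = (23/5)*6 = 138/5 ≈ 27.600)
(501 + Y)**2 = (501 + 138/5)**2 = (2643/5)**2 = 6985449/25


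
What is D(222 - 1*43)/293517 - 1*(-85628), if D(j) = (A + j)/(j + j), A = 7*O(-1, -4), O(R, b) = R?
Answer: 4498855988090/52539543 ≈ 85628.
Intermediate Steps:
A = -7 (A = 7*(-1) = -7)
D(j) = (-7 + j)/(2*j) (D(j) = (-7 + j)/(j + j) = (-7 + j)/((2*j)) = (-7 + j)*(1/(2*j)) = (-7 + j)/(2*j))
D(222 - 1*43)/293517 - 1*(-85628) = ((-7 + (222 - 1*43))/(2*(222 - 1*43)))/293517 - 1*(-85628) = ((-7 + (222 - 43))/(2*(222 - 43)))*(1/293517) + 85628 = ((½)*(-7 + 179)/179)*(1/293517) + 85628 = ((½)*(1/179)*172)*(1/293517) + 85628 = (86/179)*(1/293517) + 85628 = 86/52539543 + 85628 = 4498855988090/52539543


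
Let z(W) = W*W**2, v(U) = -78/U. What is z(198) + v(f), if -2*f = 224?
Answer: 434693991/56 ≈ 7.7624e+6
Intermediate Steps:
f = -112 (f = -1/2*224 = -112)
z(W) = W**3
z(198) + v(f) = 198**3 - 78/(-112) = 7762392 - 78*(-1/112) = 7762392 + 39/56 = 434693991/56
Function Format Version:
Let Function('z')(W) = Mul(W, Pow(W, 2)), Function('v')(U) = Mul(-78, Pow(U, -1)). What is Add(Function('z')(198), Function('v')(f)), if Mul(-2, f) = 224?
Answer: Rational(434693991, 56) ≈ 7.7624e+6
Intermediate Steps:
f = -112 (f = Mul(Rational(-1, 2), 224) = -112)
Function('z')(W) = Pow(W, 3)
Add(Function('z')(198), Function('v')(f)) = Add(Pow(198, 3), Mul(-78, Pow(-112, -1))) = Add(7762392, Mul(-78, Rational(-1, 112))) = Add(7762392, Rational(39, 56)) = Rational(434693991, 56)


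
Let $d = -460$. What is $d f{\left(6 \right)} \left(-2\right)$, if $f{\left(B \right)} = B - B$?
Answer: $0$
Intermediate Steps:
$f{\left(B \right)} = 0$
$d f{\left(6 \right)} \left(-2\right) = - 460 \cdot 0 \left(-2\right) = \left(-460\right) 0 = 0$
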